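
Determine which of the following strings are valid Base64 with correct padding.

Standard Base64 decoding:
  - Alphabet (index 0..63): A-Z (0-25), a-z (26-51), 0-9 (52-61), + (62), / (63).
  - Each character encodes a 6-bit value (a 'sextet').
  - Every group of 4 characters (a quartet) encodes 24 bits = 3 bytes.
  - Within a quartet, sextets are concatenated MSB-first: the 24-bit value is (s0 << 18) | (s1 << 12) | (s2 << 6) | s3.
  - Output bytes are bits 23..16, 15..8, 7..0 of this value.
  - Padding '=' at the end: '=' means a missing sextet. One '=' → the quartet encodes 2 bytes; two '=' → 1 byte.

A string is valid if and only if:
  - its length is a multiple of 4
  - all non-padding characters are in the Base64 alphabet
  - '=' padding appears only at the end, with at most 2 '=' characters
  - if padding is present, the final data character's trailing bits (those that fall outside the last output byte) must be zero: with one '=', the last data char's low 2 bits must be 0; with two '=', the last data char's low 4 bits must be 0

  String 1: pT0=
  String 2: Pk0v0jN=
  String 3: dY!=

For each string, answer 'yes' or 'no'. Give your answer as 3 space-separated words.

String 1: 'pT0=' → valid
String 2: 'Pk0v0jN=' → invalid (bad trailing bits)
String 3: 'dY!=' → invalid (bad char(s): ['!'])

Answer: yes no no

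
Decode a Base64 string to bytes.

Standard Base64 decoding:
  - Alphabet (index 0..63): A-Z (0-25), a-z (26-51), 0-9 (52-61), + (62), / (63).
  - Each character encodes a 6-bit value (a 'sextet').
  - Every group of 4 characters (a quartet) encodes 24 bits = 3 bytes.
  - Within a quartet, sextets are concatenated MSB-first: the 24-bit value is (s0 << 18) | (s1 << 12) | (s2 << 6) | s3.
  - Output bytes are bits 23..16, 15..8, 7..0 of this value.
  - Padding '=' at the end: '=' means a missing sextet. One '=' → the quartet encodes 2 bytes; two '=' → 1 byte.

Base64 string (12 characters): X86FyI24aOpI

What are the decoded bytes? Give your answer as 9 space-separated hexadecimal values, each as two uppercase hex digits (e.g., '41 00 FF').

Answer: 5F CE 85 C8 8D B8 68 EA 48

Derivation:
After char 0 ('X'=23): chars_in_quartet=1 acc=0x17 bytes_emitted=0
After char 1 ('8'=60): chars_in_quartet=2 acc=0x5FC bytes_emitted=0
After char 2 ('6'=58): chars_in_quartet=3 acc=0x17F3A bytes_emitted=0
After char 3 ('F'=5): chars_in_quartet=4 acc=0x5FCE85 -> emit 5F CE 85, reset; bytes_emitted=3
After char 4 ('y'=50): chars_in_quartet=1 acc=0x32 bytes_emitted=3
After char 5 ('I'=8): chars_in_quartet=2 acc=0xC88 bytes_emitted=3
After char 6 ('2'=54): chars_in_quartet=3 acc=0x32236 bytes_emitted=3
After char 7 ('4'=56): chars_in_quartet=4 acc=0xC88DB8 -> emit C8 8D B8, reset; bytes_emitted=6
After char 8 ('a'=26): chars_in_quartet=1 acc=0x1A bytes_emitted=6
After char 9 ('O'=14): chars_in_quartet=2 acc=0x68E bytes_emitted=6
After char 10 ('p'=41): chars_in_quartet=3 acc=0x1A3A9 bytes_emitted=6
After char 11 ('I'=8): chars_in_quartet=4 acc=0x68EA48 -> emit 68 EA 48, reset; bytes_emitted=9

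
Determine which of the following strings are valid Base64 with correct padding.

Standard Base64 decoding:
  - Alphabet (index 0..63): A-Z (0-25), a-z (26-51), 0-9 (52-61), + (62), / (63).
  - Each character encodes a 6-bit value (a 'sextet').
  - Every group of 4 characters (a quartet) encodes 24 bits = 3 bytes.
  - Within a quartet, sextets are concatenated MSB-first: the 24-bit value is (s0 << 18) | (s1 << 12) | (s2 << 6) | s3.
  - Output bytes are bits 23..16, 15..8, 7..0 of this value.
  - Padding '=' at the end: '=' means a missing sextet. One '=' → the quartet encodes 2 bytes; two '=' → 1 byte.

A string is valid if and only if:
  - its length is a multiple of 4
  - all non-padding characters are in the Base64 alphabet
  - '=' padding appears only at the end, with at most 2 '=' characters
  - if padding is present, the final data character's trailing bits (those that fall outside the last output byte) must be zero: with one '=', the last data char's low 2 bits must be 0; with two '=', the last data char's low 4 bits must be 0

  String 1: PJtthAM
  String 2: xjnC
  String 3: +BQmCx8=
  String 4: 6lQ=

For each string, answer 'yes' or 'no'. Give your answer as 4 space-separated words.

String 1: 'PJtthAM' → invalid (len=7 not mult of 4)
String 2: 'xjnC' → valid
String 3: '+BQmCx8=' → valid
String 4: '6lQ=' → valid

Answer: no yes yes yes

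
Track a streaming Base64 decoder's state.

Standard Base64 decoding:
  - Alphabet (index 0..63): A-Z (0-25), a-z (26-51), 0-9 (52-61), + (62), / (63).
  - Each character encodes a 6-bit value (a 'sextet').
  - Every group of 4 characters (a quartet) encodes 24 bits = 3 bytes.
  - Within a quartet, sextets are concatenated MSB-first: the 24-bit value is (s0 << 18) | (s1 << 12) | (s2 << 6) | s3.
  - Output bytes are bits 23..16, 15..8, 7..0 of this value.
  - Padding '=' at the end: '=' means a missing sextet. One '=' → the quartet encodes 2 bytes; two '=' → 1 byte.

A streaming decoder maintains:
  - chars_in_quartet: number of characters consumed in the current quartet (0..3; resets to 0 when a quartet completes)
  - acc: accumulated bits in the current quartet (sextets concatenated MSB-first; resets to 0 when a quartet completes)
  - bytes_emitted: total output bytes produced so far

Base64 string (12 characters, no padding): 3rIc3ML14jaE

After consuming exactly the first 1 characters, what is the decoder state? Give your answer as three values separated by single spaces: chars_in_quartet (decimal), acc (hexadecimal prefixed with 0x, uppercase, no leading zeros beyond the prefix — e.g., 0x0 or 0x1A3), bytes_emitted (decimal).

Answer: 1 0x37 0

Derivation:
After char 0 ('3'=55): chars_in_quartet=1 acc=0x37 bytes_emitted=0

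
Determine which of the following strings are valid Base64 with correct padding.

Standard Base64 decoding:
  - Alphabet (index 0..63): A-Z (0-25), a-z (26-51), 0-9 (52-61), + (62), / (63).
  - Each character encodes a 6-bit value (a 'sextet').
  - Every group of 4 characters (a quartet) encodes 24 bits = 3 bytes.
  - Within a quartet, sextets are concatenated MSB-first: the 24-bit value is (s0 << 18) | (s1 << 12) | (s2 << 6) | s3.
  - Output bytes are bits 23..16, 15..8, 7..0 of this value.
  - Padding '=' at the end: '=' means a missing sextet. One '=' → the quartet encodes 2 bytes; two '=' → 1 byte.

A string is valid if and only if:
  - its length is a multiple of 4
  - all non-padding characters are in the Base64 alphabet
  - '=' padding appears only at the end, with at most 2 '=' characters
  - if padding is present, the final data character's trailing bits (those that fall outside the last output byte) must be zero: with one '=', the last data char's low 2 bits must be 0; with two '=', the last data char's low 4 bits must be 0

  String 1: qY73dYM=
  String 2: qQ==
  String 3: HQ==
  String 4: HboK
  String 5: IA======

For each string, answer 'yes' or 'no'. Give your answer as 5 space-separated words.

String 1: 'qY73dYM=' → valid
String 2: 'qQ==' → valid
String 3: 'HQ==' → valid
String 4: 'HboK' → valid
String 5: 'IA======' → invalid (6 pad chars (max 2))

Answer: yes yes yes yes no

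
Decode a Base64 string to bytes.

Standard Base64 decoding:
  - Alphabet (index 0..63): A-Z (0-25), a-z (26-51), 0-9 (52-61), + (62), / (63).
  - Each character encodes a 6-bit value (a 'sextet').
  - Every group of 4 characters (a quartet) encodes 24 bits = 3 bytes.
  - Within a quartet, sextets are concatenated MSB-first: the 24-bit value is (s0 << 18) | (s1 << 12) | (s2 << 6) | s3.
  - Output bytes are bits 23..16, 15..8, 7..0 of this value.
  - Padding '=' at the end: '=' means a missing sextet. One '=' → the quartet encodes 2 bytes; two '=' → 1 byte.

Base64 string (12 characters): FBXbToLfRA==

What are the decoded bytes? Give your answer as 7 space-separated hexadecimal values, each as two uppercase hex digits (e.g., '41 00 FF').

Answer: 14 15 DB 4E 82 DF 44

Derivation:
After char 0 ('F'=5): chars_in_quartet=1 acc=0x5 bytes_emitted=0
After char 1 ('B'=1): chars_in_quartet=2 acc=0x141 bytes_emitted=0
After char 2 ('X'=23): chars_in_quartet=3 acc=0x5057 bytes_emitted=0
After char 3 ('b'=27): chars_in_quartet=4 acc=0x1415DB -> emit 14 15 DB, reset; bytes_emitted=3
After char 4 ('T'=19): chars_in_quartet=1 acc=0x13 bytes_emitted=3
After char 5 ('o'=40): chars_in_quartet=2 acc=0x4E8 bytes_emitted=3
After char 6 ('L'=11): chars_in_quartet=3 acc=0x13A0B bytes_emitted=3
After char 7 ('f'=31): chars_in_quartet=4 acc=0x4E82DF -> emit 4E 82 DF, reset; bytes_emitted=6
After char 8 ('R'=17): chars_in_quartet=1 acc=0x11 bytes_emitted=6
After char 9 ('A'=0): chars_in_quartet=2 acc=0x440 bytes_emitted=6
Padding '==': partial quartet acc=0x440 -> emit 44; bytes_emitted=7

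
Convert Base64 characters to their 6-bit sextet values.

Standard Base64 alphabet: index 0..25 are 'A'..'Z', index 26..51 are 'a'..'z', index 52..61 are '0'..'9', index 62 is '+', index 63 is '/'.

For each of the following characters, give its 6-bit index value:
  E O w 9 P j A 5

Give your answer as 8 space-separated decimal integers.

'E': A..Z range, ord('E') − ord('A') = 4
'O': A..Z range, ord('O') − ord('A') = 14
'w': a..z range, 26 + ord('w') − ord('a') = 48
'9': 0..9 range, 52 + ord('9') − ord('0') = 61
'P': A..Z range, ord('P') − ord('A') = 15
'j': a..z range, 26 + ord('j') − ord('a') = 35
'A': A..Z range, ord('A') − ord('A') = 0
'5': 0..9 range, 52 + ord('5') − ord('0') = 57

Answer: 4 14 48 61 15 35 0 57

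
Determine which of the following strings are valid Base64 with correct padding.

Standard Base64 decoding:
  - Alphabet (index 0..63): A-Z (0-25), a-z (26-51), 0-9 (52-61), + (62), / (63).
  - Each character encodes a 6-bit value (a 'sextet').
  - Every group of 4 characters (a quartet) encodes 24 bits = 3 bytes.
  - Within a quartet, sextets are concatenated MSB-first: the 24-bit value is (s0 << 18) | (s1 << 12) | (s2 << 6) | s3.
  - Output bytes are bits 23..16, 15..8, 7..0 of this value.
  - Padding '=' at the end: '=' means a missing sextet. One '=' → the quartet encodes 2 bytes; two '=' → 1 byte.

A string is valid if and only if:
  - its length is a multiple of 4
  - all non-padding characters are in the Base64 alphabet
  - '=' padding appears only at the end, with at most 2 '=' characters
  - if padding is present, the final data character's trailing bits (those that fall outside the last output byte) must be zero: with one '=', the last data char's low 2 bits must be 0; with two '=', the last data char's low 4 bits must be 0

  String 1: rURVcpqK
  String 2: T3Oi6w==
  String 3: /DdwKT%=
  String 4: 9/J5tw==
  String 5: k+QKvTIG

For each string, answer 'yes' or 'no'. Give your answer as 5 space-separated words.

String 1: 'rURVcpqK' → valid
String 2: 'T3Oi6w==' → valid
String 3: '/DdwKT%=' → invalid (bad char(s): ['%'])
String 4: '9/J5tw==' → valid
String 5: 'k+QKvTIG' → valid

Answer: yes yes no yes yes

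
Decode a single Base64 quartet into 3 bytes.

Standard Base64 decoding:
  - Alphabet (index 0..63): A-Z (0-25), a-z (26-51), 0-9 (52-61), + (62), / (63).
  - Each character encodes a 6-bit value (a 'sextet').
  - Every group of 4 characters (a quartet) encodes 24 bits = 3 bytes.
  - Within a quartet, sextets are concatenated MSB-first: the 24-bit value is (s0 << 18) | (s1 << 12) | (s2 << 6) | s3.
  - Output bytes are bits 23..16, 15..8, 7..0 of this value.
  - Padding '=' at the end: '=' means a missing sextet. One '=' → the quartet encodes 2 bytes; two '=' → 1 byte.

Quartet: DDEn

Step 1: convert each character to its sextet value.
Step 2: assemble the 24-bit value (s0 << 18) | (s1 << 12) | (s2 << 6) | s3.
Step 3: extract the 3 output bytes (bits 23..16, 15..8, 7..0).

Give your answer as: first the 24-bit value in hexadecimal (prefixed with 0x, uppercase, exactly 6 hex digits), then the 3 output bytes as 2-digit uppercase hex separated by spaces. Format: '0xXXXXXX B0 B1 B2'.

Sextets: D=3, D=3, E=4, n=39
24-bit: (3<<18) | (3<<12) | (4<<6) | 39
      = 0x0C0000 | 0x003000 | 0x000100 | 0x000027
      = 0x0C3127
Bytes: (v>>16)&0xFF=0C, (v>>8)&0xFF=31, v&0xFF=27

Answer: 0x0C3127 0C 31 27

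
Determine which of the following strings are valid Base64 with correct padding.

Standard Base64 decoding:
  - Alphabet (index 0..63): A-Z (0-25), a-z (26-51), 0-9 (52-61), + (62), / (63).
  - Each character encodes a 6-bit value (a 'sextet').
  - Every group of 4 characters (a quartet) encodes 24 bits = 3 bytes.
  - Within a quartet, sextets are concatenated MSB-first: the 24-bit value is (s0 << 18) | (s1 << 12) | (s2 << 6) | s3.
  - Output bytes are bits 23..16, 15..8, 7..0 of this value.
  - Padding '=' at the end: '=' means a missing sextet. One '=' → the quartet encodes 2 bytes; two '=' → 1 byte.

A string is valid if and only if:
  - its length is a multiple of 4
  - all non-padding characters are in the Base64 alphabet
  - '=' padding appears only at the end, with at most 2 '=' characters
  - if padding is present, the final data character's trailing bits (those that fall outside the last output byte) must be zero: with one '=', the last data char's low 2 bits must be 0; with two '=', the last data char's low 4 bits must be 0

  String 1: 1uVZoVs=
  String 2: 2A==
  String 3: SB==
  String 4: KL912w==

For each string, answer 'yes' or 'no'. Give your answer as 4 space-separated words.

Answer: yes yes no yes

Derivation:
String 1: '1uVZoVs=' → valid
String 2: '2A==' → valid
String 3: 'SB==' → invalid (bad trailing bits)
String 4: 'KL912w==' → valid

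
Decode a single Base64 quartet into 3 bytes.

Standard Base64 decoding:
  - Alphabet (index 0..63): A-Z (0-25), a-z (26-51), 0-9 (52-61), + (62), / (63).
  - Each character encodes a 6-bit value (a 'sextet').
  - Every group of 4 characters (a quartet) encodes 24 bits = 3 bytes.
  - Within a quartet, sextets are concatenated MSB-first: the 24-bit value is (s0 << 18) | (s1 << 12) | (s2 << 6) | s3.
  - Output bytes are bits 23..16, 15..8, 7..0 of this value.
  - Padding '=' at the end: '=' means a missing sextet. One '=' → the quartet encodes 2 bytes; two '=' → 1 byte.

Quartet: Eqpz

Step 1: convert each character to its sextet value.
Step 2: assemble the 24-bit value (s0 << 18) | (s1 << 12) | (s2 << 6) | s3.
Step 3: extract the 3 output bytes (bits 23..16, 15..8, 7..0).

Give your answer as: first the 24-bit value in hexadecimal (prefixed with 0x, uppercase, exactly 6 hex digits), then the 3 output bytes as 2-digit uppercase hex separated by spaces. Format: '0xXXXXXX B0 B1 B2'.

Answer: 0x12AA73 12 AA 73

Derivation:
Sextets: E=4, q=42, p=41, z=51
24-bit: (4<<18) | (42<<12) | (41<<6) | 51
      = 0x100000 | 0x02A000 | 0x000A40 | 0x000033
      = 0x12AA73
Bytes: (v>>16)&0xFF=12, (v>>8)&0xFF=AA, v&0xFF=73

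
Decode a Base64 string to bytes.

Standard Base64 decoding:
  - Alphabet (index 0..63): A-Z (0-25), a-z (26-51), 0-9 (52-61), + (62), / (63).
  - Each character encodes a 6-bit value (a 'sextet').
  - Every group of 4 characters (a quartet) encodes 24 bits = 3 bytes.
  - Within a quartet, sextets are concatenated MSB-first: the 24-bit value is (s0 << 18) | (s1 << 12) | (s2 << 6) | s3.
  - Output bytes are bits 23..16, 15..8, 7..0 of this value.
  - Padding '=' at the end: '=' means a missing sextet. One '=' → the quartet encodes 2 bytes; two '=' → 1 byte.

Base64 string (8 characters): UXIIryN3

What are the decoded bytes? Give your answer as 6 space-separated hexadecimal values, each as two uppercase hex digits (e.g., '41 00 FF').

After char 0 ('U'=20): chars_in_quartet=1 acc=0x14 bytes_emitted=0
After char 1 ('X'=23): chars_in_quartet=2 acc=0x517 bytes_emitted=0
After char 2 ('I'=8): chars_in_quartet=3 acc=0x145C8 bytes_emitted=0
After char 3 ('I'=8): chars_in_quartet=4 acc=0x517208 -> emit 51 72 08, reset; bytes_emitted=3
After char 4 ('r'=43): chars_in_quartet=1 acc=0x2B bytes_emitted=3
After char 5 ('y'=50): chars_in_quartet=2 acc=0xAF2 bytes_emitted=3
After char 6 ('N'=13): chars_in_quartet=3 acc=0x2BC8D bytes_emitted=3
After char 7 ('3'=55): chars_in_quartet=4 acc=0xAF2377 -> emit AF 23 77, reset; bytes_emitted=6

Answer: 51 72 08 AF 23 77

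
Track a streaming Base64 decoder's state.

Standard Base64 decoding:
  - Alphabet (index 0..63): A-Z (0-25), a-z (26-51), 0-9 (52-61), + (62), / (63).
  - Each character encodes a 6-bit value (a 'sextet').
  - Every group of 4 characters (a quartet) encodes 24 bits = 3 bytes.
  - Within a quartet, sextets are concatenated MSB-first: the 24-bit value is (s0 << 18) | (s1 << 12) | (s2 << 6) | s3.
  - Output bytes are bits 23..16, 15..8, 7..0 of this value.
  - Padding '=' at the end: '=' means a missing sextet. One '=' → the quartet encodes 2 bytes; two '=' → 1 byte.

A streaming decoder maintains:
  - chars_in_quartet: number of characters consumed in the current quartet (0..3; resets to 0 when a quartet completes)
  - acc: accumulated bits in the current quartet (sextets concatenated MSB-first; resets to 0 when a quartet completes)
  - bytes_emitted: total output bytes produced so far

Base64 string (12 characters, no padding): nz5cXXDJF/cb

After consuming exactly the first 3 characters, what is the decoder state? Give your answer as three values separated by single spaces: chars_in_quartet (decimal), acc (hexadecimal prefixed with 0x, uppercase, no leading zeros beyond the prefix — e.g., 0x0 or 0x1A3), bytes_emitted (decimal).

After char 0 ('n'=39): chars_in_quartet=1 acc=0x27 bytes_emitted=0
After char 1 ('z'=51): chars_in_quartet=2 acc=0x9F3 bytes_emitted=0
After char 2 ('5'=57): chars_in_quartet=3 acc=0x27CF9 bytes_emitted=0

Answer: 3 0x27CF9 0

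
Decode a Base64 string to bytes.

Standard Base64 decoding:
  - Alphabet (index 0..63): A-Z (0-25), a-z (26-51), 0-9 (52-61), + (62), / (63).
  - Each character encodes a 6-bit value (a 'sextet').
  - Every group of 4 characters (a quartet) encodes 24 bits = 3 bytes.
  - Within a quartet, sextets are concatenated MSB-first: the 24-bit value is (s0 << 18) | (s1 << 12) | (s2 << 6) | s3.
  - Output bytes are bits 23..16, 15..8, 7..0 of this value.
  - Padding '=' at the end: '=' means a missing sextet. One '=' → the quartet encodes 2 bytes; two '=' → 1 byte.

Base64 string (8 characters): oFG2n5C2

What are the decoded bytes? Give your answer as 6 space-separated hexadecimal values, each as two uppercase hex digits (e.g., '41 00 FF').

Answer: A0 51 B6 9F 90 B6

Derivation:
After char 0 ('o'=40): chars_in_quartet=1 acc=0x28 bytes_emitted=0
After char 1 ('F'=5): chars_in_quartet=2 acc=0xA05 bytes_emitted=0
After char 2 ('G'=6): chars_in_quartet=3 acc=0x28146 bytes_emitted=0
After char 3 ('2'=54): chars_in_quartet=4 acc=0xA051B6 -> emit A0 51 B6, reset; bytes_emitted=3
After char 4 ('n'=39): chars_in_quartet=1 acc=0x27 bytes_emitted=3
After char 5 ('5'=57): chars_in_quartet=2 acc=0x9F9 bytes_emitted=3
After char 6 ('C'=2): chars_in_quartet=3 acc=0x27E42 bytes_emitted=3
After char 7 ('2'=54): chars_in_quartet=4 acc=0x9F90B6 -> emit 9F 90 B6, reset; bytes_emitted=6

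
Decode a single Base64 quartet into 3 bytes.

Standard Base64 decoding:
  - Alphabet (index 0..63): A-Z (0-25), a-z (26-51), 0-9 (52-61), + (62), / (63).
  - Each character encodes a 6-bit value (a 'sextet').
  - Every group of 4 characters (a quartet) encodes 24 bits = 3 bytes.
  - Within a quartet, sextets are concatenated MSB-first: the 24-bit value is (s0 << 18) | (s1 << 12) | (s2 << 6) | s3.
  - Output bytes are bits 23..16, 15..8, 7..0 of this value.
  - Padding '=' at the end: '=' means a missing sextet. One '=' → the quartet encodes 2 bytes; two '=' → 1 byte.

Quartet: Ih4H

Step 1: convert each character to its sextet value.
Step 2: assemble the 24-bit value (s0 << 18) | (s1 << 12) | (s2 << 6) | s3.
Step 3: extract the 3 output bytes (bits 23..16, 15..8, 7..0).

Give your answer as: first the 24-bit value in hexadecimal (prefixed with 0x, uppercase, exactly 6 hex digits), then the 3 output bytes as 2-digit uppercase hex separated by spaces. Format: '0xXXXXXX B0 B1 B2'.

Sextets: I=8, h=33, 4=56, H=7
24-bit: (8<<18) | (33<<12) | (56<<6) | 7
      = 0x200000 | 0x021000 | 0x000E00 | 0x000007
      = 0x221E07
Bytes: (v>>16)&0xFF=22, (v>>8)&0xFF=1E, v&0xFF=07

Answer: 0x221E07 22 1E 07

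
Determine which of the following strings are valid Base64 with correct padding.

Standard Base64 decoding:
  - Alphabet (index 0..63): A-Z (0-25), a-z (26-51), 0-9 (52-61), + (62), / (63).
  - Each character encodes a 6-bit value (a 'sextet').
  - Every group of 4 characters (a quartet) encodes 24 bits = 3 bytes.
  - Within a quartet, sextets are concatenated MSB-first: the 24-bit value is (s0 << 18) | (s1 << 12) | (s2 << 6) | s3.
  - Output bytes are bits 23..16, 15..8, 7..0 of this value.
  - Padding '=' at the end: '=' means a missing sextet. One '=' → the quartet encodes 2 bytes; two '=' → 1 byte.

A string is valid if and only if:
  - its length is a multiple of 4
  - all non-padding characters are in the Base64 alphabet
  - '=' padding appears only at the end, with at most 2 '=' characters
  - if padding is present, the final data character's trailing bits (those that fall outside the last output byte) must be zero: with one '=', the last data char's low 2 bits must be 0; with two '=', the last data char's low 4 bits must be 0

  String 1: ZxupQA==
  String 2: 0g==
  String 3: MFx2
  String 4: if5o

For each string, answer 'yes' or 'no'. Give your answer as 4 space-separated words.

String 1: 'ZxupQA==' → valid
String 2: '0g==' → valid
String 3: 'MFx2' → valid
String 4: 'if5o' → valid

Answer: yes yes yes yes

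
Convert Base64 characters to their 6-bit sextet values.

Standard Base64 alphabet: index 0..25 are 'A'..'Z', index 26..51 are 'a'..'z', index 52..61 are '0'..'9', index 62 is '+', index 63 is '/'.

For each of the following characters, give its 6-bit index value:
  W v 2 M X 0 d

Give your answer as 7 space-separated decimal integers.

Answer: 22 47 54 12 23 52 29

Derivation:
'W': A..Z range, ord('W') − ord('A') = 22
'v': a..z range, 26 + ord('v') − ord('a') = 47
'2': 0..9 range, 52 + ord('2') − ord('0') = 54
'M': A..Z range, ord('M') − ord('A') = 12
'X': A..Z range, ord('X') − ord('A') = 23
'0': 0..9 range, 52 + ord('0') − ord('0') = 52
'd': a..z range, 26 + ord('d') − ord('a') = 29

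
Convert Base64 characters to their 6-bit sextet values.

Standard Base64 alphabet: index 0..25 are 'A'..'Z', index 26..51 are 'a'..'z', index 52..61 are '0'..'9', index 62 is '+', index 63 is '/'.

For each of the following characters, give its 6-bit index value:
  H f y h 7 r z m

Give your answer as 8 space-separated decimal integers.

'H': A..Z range, ord('H') − ord('A') = 7
'f': a..z range, 26 + ord('f') − ord('a') = 31
'y': a..z range, 26 + ord('y') − ord('a') = 50
'h': a..z range, 26 + ord('h') − ord('a') = 33
'7': 0..9 range, 52 + ord('7') − ord('0') = 59
'r': a..z range, 26 + ord('r') − ord('a') = 43
'z': a..z range, 26 + ord('z') − ord('a') = 51
'm': a..z range, 26 + ord('m') − ord('a') = 38

Answer: 7 31 50 33 59 43 51 38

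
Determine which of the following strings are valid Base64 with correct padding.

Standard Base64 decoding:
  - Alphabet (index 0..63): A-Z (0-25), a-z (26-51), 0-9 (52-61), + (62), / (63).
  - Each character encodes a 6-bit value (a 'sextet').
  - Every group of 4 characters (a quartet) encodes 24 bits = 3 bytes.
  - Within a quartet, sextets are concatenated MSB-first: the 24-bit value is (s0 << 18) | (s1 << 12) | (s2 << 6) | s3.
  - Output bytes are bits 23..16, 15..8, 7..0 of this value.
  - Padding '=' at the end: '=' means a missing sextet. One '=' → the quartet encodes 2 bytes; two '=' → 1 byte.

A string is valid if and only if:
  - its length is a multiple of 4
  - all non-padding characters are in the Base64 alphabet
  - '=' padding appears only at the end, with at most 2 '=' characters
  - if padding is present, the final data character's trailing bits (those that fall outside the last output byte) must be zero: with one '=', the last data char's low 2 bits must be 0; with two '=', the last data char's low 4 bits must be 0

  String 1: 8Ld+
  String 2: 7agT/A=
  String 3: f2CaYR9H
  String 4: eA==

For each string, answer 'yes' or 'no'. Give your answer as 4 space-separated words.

String 1: '8Ld+' → valid
String 2: '7agT/A=' → invalid (len=7 not mult of 4)
String 3: 'f2CaYR9H' → valid
String 4: 'eA==' → valid

Answer: yes no yes yes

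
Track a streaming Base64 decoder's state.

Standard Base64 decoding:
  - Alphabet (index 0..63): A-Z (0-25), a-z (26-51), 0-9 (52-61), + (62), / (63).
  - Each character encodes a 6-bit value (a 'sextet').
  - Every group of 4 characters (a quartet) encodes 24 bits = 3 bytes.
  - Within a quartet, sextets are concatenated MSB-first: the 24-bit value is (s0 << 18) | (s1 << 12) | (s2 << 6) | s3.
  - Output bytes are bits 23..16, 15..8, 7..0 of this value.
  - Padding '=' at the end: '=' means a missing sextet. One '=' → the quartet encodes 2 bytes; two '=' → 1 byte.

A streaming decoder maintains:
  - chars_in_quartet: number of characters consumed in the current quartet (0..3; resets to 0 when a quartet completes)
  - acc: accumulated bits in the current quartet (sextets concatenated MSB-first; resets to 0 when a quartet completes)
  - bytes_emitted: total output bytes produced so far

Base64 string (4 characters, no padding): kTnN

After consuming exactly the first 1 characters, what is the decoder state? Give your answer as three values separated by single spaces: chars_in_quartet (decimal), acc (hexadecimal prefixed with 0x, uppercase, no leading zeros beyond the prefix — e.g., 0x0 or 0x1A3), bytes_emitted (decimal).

Answer: 1 0x24 0

Derivation:
After char 0 ('k'=36): chars_in_quartet=1 acc=0x24 bytes_emitted=0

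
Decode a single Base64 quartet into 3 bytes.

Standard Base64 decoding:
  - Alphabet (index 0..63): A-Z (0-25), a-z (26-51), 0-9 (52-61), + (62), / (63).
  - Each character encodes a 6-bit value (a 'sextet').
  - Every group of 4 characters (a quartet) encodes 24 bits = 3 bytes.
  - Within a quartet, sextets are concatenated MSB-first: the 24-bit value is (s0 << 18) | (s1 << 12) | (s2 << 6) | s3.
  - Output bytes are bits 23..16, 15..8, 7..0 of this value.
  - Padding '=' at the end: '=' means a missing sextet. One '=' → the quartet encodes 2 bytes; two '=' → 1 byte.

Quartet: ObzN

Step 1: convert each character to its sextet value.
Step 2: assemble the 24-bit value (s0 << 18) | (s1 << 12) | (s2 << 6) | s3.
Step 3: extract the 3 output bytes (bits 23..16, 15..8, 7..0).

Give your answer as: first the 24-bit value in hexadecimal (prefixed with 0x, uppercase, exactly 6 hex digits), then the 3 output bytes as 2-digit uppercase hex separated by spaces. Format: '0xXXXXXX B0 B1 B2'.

Answer: 0x39BCCD 39 BC CD

Derivation:
Sextets: O=14, b=27, z=51, N=13
24-bit: (14<<18) | (27<<12) | (51<<6) | 13
      = 0x380000 | 0x01B000 | 0x000CC0 | 0x00000D
      = 0x39BCCD
Bytes: (v>>16)&0xFF=39, (v>>8)&0xFF=BC, v&0xFF=CD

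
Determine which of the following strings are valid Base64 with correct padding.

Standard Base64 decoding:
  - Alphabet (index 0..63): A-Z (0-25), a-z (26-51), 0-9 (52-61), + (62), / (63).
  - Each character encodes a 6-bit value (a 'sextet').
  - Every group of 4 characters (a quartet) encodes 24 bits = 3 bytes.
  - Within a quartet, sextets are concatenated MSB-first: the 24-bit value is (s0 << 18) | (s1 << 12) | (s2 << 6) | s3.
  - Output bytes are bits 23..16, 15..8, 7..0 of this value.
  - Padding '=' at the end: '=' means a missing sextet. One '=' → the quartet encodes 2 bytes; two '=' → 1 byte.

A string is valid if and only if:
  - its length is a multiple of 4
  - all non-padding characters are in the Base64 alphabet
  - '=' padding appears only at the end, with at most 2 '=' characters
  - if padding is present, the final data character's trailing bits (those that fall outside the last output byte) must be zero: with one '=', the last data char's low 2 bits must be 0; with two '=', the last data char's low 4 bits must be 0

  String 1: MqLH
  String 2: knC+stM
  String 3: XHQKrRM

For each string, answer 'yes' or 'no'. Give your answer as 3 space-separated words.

Answer: yes no no

Derivation:
String 1: 'MqLH' → valid
String 2: 'knC+stM' → invalid (len=7 not mult of 4)
String 3: 'XHQKrRM' → invalid (len=7 not mult of 4)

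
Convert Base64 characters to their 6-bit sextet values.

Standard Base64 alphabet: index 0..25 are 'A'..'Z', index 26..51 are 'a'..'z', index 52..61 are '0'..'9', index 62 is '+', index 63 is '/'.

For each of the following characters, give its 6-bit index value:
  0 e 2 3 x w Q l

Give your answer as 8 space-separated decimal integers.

'0': 0..9 range, 52 + ord('0') − ord('0') = 52
'e': a..z range, 26 + ord('e') − ord('a') = 30
'2': 0..9 range, 52 + ord('2') − ord('0') = 54
'3': 0..9 range, 52 + ord('3') − ord('0') = 55
'x': a..z range, 26 + ord('x') − ord('a') = 49
'w': a..z range, 26 + ord('w') − ord('a') = 48
'Q': A..Z range, ord('Q') − ord('A') = 16
'l': a..z range, 26 + ord('l') − ord('a') = 37

Answer: 52 30 54 55 49 48 16 37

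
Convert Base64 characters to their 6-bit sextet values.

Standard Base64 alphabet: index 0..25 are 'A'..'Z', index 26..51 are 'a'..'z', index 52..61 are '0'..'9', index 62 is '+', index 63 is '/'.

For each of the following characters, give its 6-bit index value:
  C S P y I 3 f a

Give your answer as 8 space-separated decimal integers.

Answer: 2 18 15 50 8 55 31 26

Derivation:
'C': A..Z range, ord('C') − ord('A') = 2
'S': A..Z range, ord('S') − ord('A') = 18
'P': A..Z range, ord('P') − ord('A') = 15
'y': a..z range, 26 + ord('y') − ord('a') = 50
'I': A..Z range, ord('I') − ord('A') = 8
'3': 0..9 range, 52 + ord('3') − ord('0') = 55
'f': a..z range, 26 + ord('f') − ord('a') = 31
'a': a..z range, 26 + ord('a') − ord('a') = 26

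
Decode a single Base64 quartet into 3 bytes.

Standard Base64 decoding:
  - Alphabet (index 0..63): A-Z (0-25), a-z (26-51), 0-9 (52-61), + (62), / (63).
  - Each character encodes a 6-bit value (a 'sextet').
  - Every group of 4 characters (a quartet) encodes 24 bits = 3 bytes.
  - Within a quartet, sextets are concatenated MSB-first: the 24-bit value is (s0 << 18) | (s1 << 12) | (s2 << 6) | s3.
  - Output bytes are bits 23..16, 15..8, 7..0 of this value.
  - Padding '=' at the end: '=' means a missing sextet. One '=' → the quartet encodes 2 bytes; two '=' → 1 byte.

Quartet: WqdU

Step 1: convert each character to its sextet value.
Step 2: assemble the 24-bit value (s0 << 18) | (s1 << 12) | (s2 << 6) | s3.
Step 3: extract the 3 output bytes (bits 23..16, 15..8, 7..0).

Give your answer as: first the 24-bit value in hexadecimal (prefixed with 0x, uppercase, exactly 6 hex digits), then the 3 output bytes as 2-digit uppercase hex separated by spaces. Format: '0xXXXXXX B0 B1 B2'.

Answer: 0x5AA754 5A A7 54

Derivation:
Sextets: W=22, q=42, d=29, U=20
24-bit: (22<<18) | (42<<12) | (29<<6) | 20
      = 0x580000 | 0x02A000 | 0x000740 | 0x000014
      = 0x5AA754
Bytes: (v>>16)&0xFF=5A, (v>>8)&0xFF=A7, v&0xFF=54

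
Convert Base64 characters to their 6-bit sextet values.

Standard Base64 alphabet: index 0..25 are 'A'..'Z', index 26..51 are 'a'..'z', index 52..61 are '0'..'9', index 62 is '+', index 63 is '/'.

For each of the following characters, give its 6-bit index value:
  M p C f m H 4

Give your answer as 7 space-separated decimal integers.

'M': A..Z range, ord('M') − ord('A') = 12
'p': a..z range, 26 + ord('p') − ord('a') = 41
'C': A..Z range, ord('C') − ord('A') = 2
'f': a..z range, 26 + ord('f') − ord('a') = 31
'm': a..z range, 26 + ord('m') − ord('a') = 38
'H': A..Z range, ord('H') − ord('A') = 7
'4': 0..9 range, 52 + ord('4') − ord('0') = 56

Answer: 12 41 2 31 38 7 56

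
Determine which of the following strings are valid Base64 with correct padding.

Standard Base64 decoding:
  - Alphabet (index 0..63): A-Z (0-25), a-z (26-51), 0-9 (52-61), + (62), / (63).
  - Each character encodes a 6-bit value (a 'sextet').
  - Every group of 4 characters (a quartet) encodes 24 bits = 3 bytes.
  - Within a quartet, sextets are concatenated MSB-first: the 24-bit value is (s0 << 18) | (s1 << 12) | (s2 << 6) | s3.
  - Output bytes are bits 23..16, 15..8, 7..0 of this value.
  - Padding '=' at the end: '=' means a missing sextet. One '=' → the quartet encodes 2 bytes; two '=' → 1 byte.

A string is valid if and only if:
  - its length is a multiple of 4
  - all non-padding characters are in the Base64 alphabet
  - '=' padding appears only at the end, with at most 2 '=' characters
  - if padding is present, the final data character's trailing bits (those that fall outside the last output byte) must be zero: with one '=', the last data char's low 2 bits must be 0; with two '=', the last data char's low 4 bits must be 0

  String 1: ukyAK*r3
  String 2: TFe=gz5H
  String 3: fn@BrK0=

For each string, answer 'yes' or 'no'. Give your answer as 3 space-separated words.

Answer: no no no

Derivation:
String 1: 'ukyAK*r3' → invalid (bad char(s): ['*'])
String 2: 'TFe=gz5H' → invalid (bad char(s): ['=']; '=' in middle)
String 3: 'fn@BrK0=' → invalid (bad char(s): ['@'])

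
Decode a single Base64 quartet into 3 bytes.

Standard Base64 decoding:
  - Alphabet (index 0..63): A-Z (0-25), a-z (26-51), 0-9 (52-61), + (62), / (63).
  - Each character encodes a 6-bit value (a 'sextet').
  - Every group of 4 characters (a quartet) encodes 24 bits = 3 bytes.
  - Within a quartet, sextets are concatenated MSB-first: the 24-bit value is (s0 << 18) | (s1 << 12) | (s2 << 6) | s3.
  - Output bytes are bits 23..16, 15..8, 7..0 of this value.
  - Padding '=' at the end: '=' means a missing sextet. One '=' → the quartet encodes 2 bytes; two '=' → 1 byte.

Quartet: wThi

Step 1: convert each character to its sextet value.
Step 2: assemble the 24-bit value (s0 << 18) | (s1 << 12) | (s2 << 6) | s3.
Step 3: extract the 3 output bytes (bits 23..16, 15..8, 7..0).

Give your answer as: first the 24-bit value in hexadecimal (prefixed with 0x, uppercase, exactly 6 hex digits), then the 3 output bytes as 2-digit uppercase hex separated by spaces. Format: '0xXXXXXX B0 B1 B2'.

Answer: 0xC13862 C1 38 62

Derivation:
Sextets: w=48, T=19, h=33, i=34
24-bit: (48<<18) | (19<<12) | (33<<6) | 34
      = 0xC00000 | 0x013000 | 0x000840 | 0x000022
      = 0xC13862
Bytes: (v>>16)&0xFF=C1, (v>>8)&0xFF=38, v&0xFF=62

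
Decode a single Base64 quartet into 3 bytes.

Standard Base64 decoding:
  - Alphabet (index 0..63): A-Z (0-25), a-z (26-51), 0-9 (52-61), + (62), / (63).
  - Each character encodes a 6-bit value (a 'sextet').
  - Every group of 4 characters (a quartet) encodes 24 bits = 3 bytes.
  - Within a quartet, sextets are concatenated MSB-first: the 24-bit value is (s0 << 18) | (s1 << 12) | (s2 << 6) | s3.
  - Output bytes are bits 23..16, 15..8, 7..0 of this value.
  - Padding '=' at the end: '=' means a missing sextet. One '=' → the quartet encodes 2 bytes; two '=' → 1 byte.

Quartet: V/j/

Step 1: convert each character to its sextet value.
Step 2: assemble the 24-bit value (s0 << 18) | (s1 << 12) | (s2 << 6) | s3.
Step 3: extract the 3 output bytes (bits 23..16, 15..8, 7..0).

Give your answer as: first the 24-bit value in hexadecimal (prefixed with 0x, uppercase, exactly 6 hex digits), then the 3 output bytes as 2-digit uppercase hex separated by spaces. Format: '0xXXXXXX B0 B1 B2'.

Answer: 0x57F8FF 57 F8 FF

Derivation:
Sextets: V=21, /=63, j=35, /=63
24-bit: (21<<18) | (63<<12) | (35<<6) | 63
      = 0x540000 | 0x03F000 | 0x0008C0 | 0x00003F
      = 0x57F8FF
Bytes: (v>>16)&0xFF=57, (v>>8)&0xFF=F8, v&0xFF=FF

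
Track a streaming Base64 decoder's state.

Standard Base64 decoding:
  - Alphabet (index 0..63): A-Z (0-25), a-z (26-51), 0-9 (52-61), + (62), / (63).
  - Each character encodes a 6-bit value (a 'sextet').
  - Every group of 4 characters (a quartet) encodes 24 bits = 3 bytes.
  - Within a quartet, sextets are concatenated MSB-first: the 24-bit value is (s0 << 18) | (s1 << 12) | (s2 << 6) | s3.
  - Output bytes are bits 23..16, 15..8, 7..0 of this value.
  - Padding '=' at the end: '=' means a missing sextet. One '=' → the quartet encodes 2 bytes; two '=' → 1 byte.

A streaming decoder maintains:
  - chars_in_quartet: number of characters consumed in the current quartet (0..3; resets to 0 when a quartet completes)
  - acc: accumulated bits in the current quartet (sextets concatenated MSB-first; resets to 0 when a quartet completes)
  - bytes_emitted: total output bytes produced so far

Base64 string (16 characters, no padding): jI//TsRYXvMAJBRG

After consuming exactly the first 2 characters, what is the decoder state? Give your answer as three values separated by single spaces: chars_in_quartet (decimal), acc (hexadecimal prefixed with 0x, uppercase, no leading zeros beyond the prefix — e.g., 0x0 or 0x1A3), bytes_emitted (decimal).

Answer: 2 0x8C8 0

Derivation:
After char 0 ('j'=35): chars_in_quartet=1 acc=0x23 bytes_emitted=0
After char 1 ('I'=8): chars_in_quartet=2 acc=0x8C8 bytes_emitted=0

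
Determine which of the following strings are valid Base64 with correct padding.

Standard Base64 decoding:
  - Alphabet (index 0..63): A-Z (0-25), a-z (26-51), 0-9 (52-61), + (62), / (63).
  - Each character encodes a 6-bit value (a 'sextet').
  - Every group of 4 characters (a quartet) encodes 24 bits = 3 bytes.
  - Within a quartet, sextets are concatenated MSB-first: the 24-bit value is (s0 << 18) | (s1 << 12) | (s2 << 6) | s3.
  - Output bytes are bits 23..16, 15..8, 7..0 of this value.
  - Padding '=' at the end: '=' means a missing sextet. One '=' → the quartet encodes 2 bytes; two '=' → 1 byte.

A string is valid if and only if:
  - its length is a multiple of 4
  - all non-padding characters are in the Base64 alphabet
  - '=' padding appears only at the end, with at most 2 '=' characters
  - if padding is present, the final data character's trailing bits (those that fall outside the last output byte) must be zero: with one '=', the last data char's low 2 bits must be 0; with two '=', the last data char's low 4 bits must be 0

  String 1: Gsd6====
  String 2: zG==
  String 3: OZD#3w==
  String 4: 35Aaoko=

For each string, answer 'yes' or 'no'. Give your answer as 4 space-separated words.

String 1: 'Gsd6====' → invalid (4 pad chars (max 2))
String 2: 'zG==' → invalid (bad trailing bits)
String 3: 'OZD#3w==' → invalid (bad char(s): ['#'])
String 4: '35Aaoko=' → valid

Answer: no no no yes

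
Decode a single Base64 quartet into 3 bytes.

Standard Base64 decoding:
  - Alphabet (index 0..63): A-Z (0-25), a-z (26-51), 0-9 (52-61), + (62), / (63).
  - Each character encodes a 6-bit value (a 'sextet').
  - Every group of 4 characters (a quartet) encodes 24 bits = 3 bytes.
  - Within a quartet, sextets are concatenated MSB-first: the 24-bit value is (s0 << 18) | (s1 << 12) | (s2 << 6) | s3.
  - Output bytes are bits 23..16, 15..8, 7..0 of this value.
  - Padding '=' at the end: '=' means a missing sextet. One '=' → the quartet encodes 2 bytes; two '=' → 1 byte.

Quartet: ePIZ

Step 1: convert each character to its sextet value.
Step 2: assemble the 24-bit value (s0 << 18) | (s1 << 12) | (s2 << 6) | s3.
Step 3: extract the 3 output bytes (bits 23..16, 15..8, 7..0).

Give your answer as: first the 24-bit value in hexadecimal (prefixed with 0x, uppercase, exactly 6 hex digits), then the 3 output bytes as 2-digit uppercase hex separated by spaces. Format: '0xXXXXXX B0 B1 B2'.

Answer: 0x78F219 78 F2 19

Derivation:
Sextets: e=30, P=15, I=8, Z=25
24-bit: (30<<18) | (15<<12) | (8<<6) | 25
      = 0x780000 | 0x00F000 | 0x000200 | 0x000019
      = 0x78F219
Bytes: (v>>16)&0xFF=78, (v>>8)&0xFF=F2, v&0xFF=19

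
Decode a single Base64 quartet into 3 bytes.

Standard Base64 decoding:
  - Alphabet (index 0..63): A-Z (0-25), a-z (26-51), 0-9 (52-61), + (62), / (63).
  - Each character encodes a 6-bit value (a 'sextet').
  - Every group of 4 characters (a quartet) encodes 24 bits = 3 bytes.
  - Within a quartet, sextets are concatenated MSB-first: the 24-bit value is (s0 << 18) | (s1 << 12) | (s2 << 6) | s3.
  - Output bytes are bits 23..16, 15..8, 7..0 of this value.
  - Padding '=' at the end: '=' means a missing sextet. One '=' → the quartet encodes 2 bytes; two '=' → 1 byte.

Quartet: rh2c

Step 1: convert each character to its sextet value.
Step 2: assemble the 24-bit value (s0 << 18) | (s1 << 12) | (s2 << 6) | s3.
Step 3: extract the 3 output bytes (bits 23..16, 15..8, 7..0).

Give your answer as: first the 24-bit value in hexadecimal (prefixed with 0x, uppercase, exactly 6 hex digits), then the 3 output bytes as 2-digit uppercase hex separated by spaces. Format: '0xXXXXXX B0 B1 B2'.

Answer: 0xAE1D9C AE 1D 9C

Derivation:
Sextets: r=43, h=33, 2=54, c=28
24-bit: (43<<18) | (33<<12) | (54<<6) | 28
      = 0xAC0000 | 0x021000 | 0x000D80 | 0x00001C
      = 0xAE1D9C
Bytes: (v>>16)&0xFF=AE, (v>>8)&0xFF=1D, v&0xFF=9C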